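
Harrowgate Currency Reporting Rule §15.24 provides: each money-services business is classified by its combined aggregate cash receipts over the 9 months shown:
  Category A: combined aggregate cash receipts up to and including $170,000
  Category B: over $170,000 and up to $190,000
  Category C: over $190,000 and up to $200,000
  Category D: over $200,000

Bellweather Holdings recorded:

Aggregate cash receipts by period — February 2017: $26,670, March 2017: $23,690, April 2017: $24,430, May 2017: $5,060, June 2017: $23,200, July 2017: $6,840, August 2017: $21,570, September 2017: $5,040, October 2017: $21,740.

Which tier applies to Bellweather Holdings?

Combined aggregate cash receipts: $26,670 + $23,690 + $24,430 + $5,060 + $23,200 + $6,840 + $21,570 + $5,040 + $21,740 = $158,240.
$158,240 ≤ $170,000, so Category A applies.

Category A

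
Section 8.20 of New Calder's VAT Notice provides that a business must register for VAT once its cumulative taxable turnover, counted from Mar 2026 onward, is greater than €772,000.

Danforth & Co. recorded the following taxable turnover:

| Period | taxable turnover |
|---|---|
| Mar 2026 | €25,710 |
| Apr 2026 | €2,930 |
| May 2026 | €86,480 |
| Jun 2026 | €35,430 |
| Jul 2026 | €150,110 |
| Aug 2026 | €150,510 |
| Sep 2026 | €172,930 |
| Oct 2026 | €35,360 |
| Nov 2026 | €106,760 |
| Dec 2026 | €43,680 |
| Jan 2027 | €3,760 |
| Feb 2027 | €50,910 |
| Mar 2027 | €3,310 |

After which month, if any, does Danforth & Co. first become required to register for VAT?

Dec 2026

Through Mar 2026: €25,710
Through Apr 2026: €28,640
Through May 2026: €115,120
Through Jun 2026: €150,550
Through Jul 2026: €300,660
Through Aug 2026: €451,170
Through Sep 2026: €624,100
Through Oct 2026: €659,460
Through Nov 2026: €766,220
Through Dec 2026: €809,900 ← exceeds threshold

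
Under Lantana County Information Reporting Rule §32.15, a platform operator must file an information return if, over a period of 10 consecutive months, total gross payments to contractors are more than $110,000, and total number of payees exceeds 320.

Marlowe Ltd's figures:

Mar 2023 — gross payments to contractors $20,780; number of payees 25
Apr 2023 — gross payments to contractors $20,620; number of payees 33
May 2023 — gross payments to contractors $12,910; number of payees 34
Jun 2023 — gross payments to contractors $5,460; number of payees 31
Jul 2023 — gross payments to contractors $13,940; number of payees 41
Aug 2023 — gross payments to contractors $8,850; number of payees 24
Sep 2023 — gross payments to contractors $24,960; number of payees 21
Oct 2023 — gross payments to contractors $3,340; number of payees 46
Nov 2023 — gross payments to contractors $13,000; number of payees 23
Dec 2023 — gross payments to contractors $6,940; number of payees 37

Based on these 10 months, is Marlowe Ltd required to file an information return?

No

Total gross payments to contractors: $20,780 + $20,620 + $12,910 + $5,460 + $13,940 + $8,850 + $24,960 + $3,340 + $13,000 + $6,940 = $130,800 (> $110,000).
Total number of payees: 25 + 33 + 34 + 31 + 41 + 24 + 21 + 46 + 23 + 37 = 315 (≤ 320).
The test is 'and': the rule requires both, and at least one is not exceeded.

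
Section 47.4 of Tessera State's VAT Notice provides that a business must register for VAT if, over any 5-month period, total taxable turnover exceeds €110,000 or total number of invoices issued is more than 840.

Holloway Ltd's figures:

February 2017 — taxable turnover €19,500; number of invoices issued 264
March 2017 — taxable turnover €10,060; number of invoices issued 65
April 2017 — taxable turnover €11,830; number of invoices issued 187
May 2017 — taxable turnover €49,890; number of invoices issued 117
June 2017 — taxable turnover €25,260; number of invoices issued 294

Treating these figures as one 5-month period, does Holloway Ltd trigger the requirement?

Yes

Total taxable turnover: €19,500 + €10,060 + €11,830 + €49,890 + €25,260 = €116,540 (> €110,000).
Total number of invoices issued: 264 + 65 + 187 + 117 + 294 = 927 (> 840).
The test is 'or': at least one threshold is exceeded.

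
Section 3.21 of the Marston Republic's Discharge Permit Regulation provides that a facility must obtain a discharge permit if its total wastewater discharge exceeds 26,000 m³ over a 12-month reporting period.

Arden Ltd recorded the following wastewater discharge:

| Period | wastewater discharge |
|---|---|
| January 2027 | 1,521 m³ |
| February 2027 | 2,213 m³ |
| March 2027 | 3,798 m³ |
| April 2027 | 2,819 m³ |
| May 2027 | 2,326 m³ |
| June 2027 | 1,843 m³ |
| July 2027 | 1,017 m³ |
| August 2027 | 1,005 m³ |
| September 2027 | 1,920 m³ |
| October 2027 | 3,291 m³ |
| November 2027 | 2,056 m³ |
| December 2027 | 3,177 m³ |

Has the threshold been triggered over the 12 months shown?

Yes

Total wastewater discharge: 1,521 m³ + 2,213 m³ + 3,798 m³ + 2,819 m³ + 2,326 m³ + 1,843 m³ + 1,017 m³ + 1,005 m³ + 1,920 m³ + 3,291 m³ + 2,056 m³ + 3,177 m³ = 26,986 m³.
26,986 m³ > 26,000 m³, so the threshold is exceeded.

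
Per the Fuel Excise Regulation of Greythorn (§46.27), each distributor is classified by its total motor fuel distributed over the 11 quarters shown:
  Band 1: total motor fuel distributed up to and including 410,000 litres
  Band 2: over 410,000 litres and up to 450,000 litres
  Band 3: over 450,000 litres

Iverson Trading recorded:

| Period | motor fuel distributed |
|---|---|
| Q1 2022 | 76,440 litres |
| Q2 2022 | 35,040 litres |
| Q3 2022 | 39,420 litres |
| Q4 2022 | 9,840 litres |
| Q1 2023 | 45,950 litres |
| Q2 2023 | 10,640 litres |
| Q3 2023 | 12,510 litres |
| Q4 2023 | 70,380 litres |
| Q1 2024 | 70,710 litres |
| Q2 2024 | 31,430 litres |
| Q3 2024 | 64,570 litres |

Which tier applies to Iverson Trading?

Band 3

Total motor fuel distributed: 76,440 litres + 35,040 litres + 39,420 litres + 9,840 litres + 45,950 litres + 10,640 litres + 12,510 litres + 70,380 litres + 70,710 litres + 31,430 litres + 64,570 litres = 466,930 litres.
466,930 litres > 450,000 litres, so Band 3 applies.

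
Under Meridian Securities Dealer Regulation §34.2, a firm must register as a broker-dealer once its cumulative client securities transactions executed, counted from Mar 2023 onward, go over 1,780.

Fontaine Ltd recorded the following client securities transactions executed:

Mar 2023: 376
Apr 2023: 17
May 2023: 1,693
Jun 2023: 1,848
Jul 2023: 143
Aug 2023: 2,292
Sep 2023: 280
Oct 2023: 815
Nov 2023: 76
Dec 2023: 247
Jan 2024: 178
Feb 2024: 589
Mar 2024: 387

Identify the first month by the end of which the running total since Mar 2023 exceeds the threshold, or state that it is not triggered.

Through Mar 2023: 376
Through Apr 2023: 393
Through May 2023: 2,086 ← exceeds threshold

May 2023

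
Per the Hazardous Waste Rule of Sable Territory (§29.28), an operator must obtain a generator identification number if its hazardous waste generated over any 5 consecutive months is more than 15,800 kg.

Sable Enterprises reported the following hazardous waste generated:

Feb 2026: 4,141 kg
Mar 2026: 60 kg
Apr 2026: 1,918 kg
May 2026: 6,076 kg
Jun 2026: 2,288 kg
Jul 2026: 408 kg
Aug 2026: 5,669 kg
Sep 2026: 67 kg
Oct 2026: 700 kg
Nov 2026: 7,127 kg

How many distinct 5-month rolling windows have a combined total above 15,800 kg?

1

Feb 2026–Jun 2026: 4,141 kg + 60 kg + 1,918 kg + 6,076 kg + 2,288 kg = 14,483 kg (under)
Mar 2026–Jul 2026: 60 kg + 1,918 kg + 6,076 kg + 2,288 kg + 408 kg = 10,750 kg (under)
Apr 2026–Aug 2026: 1,918 kg + 6,076 kg + 2,288 kg + 408 kg + 5,669 kg = 16,359 kg (over)
May 2026–Sep 2026: 6,076 kg + 2,288 kg + 408 kg + 5,669 kg + 67 kg = 14,508 kg (under)
Jun 2026–Oct 2026: 2,288 kg + 408 kg + 5,669 kg + 67 kg + 700 kg = 9,132 kg (under)
Jul 2026–Nov 2026: 408 kg + 5,669 kg + 67 kg + 700 kg + 7,127 kg = 13,971 kg (under)
1 window exceeds the threshold.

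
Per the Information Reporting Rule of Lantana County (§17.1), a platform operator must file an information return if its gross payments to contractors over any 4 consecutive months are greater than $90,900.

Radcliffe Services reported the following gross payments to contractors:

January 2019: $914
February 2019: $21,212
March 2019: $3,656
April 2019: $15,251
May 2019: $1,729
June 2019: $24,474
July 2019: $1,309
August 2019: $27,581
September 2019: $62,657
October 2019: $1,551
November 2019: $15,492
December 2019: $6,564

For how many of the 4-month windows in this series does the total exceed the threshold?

3

January 2019–April 2019: $914 + $21,212 + $3,656 + $15,251 = $41,033 (under)
February 2019–May 2019: $21,212 + $3,656 + $15,251 + $1,729 = $41,848 (under)
March 2019–June 2019: $3,656 + $15,251 + $1,729 + $24,474 = $45,110 (under)
April 2019–July 2019: $15,251 + $1,729 + $24,474 + $1,309 = $42,763 (under)
May 2019–August 2019: $1,729 + $24,474 + $1,309 + $27,581 = $55,093 (under)
June 2019–September 2019: $24,474 + $1,309 + $27,581 + $62,657 = $116,021 (over)
July 2019–October 2019: $1,309 + $27,581 + $62,657 + $1,551 = $93,098 (over)
August 2019–November 2019: $27,581 + $62,657 + $1,551 + $15,492 = $107,281 (over)
September 2019–December 2019: $62,657 + $1,551 + $15,492 + $6,564 = $86,264 (under)
3 windows exceed the threshold.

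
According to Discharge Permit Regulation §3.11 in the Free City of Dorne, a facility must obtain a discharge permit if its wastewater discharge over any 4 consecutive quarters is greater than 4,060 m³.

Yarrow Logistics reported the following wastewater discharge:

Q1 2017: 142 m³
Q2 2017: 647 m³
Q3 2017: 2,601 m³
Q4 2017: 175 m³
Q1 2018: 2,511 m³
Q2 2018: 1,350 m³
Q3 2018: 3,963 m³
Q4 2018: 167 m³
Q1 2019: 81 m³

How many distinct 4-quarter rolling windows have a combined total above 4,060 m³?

5

Q1 2017–Q4 2017: 142 m³ + 647 m³ + 2,601 m³ + 175 m³ = 3,565 m³ (under)
Q2 2017–Q1 2018: 647 m³ + 2,601 m³ + 175 m³ + 2,511 m³ = 5,934 m³ (over)
Q3 2017–Q2 2018: 2,601 m³ + 175 m³ + 2,511 m³ + 1,350 m³ = 6,637 m³ (over)
Q4 2017–Q3 2018: 175 m³ + 2,511 m³ + 1,350 m³ + 3,963 m³ = 7,999 m³ (over)
Q1 2018–Q4 2018: 2,511 m³ + 1,350 m³ + 3,963 m³ + 167 m³ = 7,991 m³ (over)
Q2 2018–Q1 2019: 1,350 m³ + 3,963 m³ + 167 m³ + 81 m³ = 5,561 m³ (over)
5 windows exceed the threshold.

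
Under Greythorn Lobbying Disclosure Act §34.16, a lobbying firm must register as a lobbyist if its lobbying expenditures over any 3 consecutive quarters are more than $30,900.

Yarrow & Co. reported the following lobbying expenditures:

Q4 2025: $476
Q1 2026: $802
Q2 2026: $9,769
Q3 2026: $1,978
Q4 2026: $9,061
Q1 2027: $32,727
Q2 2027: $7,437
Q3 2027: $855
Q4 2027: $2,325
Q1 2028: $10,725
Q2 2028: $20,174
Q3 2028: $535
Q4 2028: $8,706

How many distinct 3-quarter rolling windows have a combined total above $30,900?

5

Q4 2025–Q2 2026: $476 + $802 + $9,769 = $11,047 (under)
Q1 2026–Q3 2026: $802 + $9,769 + $1,978 = $12,549 (under)
Q2 2026–Q4 2026: $9,769 + $1,978 + $9,061 = $20,808 (under)
Q3 2026–Q1 2027: $1,978 + $9,061 + $32,727 = $43,766 (over)
Q4 2026–Q2 2027: $9,061 + $32,727 + $7,437 = $49,225 (over)
Q1 2027–Q3 2027: $32,727 + $7,437 + $855 = $41,019 (over)
Q2 2027–Q4 2027: $7,437 + $855 + $2,325 = $10,617 (under)
Q3 2027–Q1 2028: $855 + $2,325 + $10,725 = $13,905 (under)
Q4 2027–Q2 2028: $2,325 + $10,725 + $20,174 = $33,224 (over)
Q1 2028–Q3 2028: $10,725 + $20,174 + $535 = $31,434 (over)
Q2 2028–Q4 2028: $20,174 + $535 + $8,706 = $29,415 (under)
5 windows exceed the threshold.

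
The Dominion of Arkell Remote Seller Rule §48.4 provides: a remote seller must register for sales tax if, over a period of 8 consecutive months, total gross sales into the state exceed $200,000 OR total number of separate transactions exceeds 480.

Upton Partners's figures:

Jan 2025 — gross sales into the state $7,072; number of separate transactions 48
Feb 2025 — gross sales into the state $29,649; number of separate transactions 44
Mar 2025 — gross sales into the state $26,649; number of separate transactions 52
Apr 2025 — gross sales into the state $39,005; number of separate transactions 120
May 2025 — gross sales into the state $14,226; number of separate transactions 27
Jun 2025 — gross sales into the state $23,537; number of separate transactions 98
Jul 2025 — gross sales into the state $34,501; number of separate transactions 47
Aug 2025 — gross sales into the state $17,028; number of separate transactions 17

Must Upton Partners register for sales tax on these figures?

Total gross sales into the state: $7,072 + $29,649 + $26,649 + $39,005 + $14,226 + $23,537 + $34,501 + $17,028 = $191,667 (≤ $200,000).
Total number of separate transactions: 48 + 44 + 52 + 120 + 27 + 98 + 47 + 17 = 453 (≤ 480).
The test is 'or': neither threshold is exceeded.

No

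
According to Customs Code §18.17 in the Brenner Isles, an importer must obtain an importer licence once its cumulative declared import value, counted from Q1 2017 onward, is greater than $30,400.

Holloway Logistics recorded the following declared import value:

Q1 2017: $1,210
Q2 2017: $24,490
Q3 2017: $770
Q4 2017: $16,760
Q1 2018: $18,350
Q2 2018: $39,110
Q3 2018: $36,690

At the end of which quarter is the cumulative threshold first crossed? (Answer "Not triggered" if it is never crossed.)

Q4 2017

Through Q1 2017: $1,210
Through Q2 2017: $25,700
Through Q3 2017: $26,470
Through Q4 2017: $43,230 ← exceeds threshold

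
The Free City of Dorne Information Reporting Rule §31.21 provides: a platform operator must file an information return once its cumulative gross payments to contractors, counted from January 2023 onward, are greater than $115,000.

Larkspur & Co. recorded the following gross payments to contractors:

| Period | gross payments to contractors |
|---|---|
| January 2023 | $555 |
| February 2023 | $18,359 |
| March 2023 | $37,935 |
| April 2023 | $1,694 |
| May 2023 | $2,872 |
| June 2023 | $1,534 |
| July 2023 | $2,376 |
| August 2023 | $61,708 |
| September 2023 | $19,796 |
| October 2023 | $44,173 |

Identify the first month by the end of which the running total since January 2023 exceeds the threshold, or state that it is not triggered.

August 2023

Through January 2023: $555
Through February 2023: $18,914
Through March 2023: $56,849
Through April 2023: $58,543
Through May 2023: $61,415
Through June 2023: $62,949
Through July 2023: $65,325
Through August 2023: $127,033 ← exceeds threshold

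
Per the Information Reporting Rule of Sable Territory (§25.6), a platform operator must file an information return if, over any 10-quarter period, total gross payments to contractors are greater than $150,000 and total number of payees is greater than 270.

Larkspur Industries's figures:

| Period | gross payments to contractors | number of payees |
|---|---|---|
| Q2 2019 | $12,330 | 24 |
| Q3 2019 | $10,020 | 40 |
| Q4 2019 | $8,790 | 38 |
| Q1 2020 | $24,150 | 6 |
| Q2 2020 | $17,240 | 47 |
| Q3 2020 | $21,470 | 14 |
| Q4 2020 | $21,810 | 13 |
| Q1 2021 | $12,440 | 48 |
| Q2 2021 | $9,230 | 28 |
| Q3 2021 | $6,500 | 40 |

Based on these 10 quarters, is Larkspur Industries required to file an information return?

No

Total gross payments to contractors: $12,330 + $10,020 + $8,790 + $24,150 + $17,240 + $21,470 + $21,810 + $12,440 + $9,230 + $6,500 = $143,980 (≤ $150,000).
Total number of payees: 24 + 40 + 38 + 6 + 47 + 14 + 13 + 48 + 28 + 40 = 298 (> 270).
The test is 'and': the rule requires both, and at least one is not exceeded.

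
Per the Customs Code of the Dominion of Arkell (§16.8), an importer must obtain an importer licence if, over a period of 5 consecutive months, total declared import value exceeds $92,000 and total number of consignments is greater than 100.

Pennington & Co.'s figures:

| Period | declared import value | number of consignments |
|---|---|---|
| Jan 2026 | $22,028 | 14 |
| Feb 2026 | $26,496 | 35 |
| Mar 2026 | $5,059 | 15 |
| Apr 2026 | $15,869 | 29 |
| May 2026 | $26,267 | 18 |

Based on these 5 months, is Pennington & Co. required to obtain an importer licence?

Total declared import value: $22,028 + $26,496 + $5,059 + $15,869 + $26,267 = $95,719 (> $92,000).
Total number of consignments: 14 + 35 + 15 + 29 + 18 = 111 (> 100).
The test is 'and': both thresholds are exceeded.

Yes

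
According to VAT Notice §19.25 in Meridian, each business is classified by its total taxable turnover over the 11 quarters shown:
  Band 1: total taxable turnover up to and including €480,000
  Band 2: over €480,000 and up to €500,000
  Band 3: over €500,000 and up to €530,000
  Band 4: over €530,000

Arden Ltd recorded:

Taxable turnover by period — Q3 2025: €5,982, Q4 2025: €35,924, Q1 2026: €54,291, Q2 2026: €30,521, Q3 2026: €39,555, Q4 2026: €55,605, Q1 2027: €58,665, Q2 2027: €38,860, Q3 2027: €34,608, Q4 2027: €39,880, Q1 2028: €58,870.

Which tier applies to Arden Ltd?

Band 1

Total taxable turnover: €5,982 + €35,924 + €54,291 + €30,521 + €39,555 + €55,605 + €58,665 + €38,860 + €34,608 + €39,880 + €58,870 = €452,761.
€452,761 ≤ €480,000, so Band 1 applies.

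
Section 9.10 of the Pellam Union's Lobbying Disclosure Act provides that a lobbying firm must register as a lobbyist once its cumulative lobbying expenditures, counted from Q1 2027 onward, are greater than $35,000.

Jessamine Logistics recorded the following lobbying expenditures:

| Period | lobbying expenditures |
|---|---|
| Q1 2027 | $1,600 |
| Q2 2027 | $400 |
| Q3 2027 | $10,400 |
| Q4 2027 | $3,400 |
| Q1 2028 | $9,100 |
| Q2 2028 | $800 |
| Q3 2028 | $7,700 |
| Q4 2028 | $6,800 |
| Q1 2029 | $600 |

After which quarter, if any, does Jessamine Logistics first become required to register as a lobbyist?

Q4 2028

Through Q1 2027: $1,600
Through Q2 2027: $2,000
Through Q3 2027: $12,400
Through Q4 2027: $15,800
Through Q1 2028: $24,900
Through Q2 2028: $25,700
Through Q3 2028: $33,400
Through Q4 2028: $40,200 ← exceeds threshold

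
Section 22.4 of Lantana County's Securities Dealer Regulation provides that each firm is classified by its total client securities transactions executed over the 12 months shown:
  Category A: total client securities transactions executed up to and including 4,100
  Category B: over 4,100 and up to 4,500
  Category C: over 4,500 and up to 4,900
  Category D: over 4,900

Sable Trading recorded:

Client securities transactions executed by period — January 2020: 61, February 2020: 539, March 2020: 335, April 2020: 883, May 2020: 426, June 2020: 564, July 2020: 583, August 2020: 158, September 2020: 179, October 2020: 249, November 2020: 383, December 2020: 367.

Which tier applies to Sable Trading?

Total client securities transactions executed: 61 + 539 + 335 + 883 + 426 + 564 + 583 + 158 + 179 + 249 + 383 + 367 = 4,727.
4,500 < 4,727 ≤ 4,900, so Category C applies.

Category C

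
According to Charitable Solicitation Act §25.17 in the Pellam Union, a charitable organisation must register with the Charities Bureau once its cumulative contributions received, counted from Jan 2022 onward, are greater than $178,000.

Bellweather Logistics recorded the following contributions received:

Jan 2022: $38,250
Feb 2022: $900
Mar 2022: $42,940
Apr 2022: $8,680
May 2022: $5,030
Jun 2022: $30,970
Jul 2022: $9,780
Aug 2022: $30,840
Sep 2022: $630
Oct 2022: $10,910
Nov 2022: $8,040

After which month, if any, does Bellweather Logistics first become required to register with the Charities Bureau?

Through Jan 2022: $38,250
Through Feb 2022: $39,150
Through Mar 2022: $82,090
Through Apr 2022: $90,770
Through May 2022: $95,800
Through Jun 2022: $126,770
Through Jul 2022: $136,550
Through Aug 2022: $167,390
Through Sep 2022: $168,020
Through Oct 2022: $178,930 ← exceeds threshold

Oct 2022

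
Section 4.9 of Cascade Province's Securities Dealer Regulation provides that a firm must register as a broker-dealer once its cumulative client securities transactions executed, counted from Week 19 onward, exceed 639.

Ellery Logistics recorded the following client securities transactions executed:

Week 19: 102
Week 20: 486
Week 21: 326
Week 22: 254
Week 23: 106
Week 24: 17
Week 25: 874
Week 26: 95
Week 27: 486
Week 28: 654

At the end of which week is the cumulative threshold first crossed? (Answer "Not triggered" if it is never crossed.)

Through Week 19: 102
Through Week 20: 588
Through Week 21: 914 ← exceeds threshold

Week 21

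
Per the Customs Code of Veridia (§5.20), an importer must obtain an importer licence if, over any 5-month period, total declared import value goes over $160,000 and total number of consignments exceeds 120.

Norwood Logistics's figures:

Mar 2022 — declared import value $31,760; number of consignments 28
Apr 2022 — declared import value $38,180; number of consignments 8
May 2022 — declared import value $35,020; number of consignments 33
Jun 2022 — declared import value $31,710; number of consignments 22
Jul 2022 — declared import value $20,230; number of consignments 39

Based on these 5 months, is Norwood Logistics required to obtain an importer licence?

No

Total declared import value: $31,760 + $38,180 + $35,020 + $31,710 + $20,230 = $156,900 (≤ $160,000).
Total number of consignments: 28 + 8 + 33 + 22 + 39 = 130 (> 120).
The test is 'and': the rule requires both, and at least one is not exceeded.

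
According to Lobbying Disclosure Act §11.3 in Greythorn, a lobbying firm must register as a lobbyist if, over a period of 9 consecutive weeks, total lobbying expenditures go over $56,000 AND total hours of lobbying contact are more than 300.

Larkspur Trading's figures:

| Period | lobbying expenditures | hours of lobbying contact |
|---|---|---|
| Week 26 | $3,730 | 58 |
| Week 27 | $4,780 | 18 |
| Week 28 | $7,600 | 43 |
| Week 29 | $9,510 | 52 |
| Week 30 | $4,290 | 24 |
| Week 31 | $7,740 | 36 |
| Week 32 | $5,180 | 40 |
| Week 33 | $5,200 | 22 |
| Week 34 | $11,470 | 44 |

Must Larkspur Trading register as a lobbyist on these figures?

Yes

Total lobbying expenditures: $3,730 + $4,780 + $7,600 + $9,510 + $4,290 + $7,740 + $5,180 + $5,200 + $11,470 = $59,500 (> $56,000).
Total hours of lobbying contact: 58 + 18 + 43 + 52 + 24 + 36 + 40 + 22 + 44 = 337 (> 300).
The test is 'and': both thresholds are exceeded.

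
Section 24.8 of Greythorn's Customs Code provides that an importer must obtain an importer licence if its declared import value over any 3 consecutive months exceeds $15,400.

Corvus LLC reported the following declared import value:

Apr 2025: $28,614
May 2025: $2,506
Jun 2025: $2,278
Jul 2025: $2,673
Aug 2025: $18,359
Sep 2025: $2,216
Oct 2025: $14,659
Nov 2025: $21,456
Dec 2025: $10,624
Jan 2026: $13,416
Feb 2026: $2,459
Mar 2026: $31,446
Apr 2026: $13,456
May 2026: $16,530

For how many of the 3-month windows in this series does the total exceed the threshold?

11

Apr 2025–Jun 2025: $28,614 + $2,506 + $2,278 = $33,398 (over)
May 2025–Jul 2025: $2,506 + $2,278 + $2,673 = $7,457 (under)
Jun 2025–Aug 2025: $2,278 + $2,673 + $18,359 = $23,310 (over)
Jul 2025–Sep 2025: $2,673 + $18,359 + $2,216 = $23,248 (over)
Aug 2025–Oct 2025: $18,359 + $2,216 + $14,659 = $35,234 (over)
Sep 2025–Nov 2025: $2,216 + $14,659 + $21,456 = $38,331 (over)
Oct 2025–Dec 2025: $14,659 + $21,456 + $10,624 = $46,739 (over)
Nov 2025–Jan 2026: $21,456 + $10,624 + $13,416 = $45,496 (over)
Dec 2025–Feb 2026: $10,624 + $13,416 + $2,459 = $26,499 (over)
Jan 2026–Mar 2026: $13,416 + $2,459 + $31,446 = $47,321 (over)
Feb 2026–Apr 2026: $2,459 + $31,446 + $13,456 = $47,361 (over)
Mar 2026–May 2026: $31,446 + $13,456 + $16,530 = $61,432 (over)
11 windows exceed the threshold.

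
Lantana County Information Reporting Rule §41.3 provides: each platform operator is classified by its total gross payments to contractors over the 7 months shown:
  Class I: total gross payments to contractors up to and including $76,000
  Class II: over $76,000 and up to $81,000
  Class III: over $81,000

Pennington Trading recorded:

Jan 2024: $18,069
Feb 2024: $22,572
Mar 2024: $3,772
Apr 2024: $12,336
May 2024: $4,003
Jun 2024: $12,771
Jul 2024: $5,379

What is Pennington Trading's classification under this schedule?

Total gross payments to contractors: $18,069 + $22,572 + $3,772 + $12,336 + $4,003 + $12,771 + $5,379 = $78,902.
$76,000 < $78,902 ≤ $81,000, so Class II applies.

Class II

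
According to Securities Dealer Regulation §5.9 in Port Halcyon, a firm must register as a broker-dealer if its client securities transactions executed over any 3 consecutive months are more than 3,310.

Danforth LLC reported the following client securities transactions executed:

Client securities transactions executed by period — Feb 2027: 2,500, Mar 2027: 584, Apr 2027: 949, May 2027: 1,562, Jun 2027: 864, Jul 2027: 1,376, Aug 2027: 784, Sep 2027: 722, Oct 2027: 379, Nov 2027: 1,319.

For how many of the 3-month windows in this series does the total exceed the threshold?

Feb 2027–Apr 2027: 2,500 + 584 + 949 = 4,033 (over)
Mar 2027–May 2027: 584 + 949 + 1,562 = 3,095 (under)
Apr 2027–Jun 2027: 949 + 1,562 + 864 = 3,375 (over)
May 2027–Jul 2027: 1,562 + 864 + 1,376 = 3,802 (over)
Jun 2027–Aug 2027: 864 + 1,376 + 784 = 3,024 (under)
Jul 2027–Sep 2027: 1,376 + 784 + 722 = 2,882 (under)
Aug 2027–Oct 2027: 784 + 722 + 379 = 1,885 (under)
Sep 2027–Nov 2027: 722 + 379 + 1,319 = 2,420 (under)
3 windows exceed the threshold.

3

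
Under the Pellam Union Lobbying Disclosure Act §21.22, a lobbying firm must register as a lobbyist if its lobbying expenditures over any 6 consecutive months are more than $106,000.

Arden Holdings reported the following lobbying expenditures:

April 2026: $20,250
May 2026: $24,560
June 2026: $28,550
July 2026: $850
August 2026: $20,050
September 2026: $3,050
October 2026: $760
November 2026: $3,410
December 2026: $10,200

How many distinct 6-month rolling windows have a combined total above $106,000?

April 2026–September 2026: $20,250 + $24,560 + $28,550 + $850 + $20,050 + $3,050 = $97,310 (under)
May 2026–October 2026: $24,560 + $28,550 + $850 + $20,050 + $3,050 + $760 = $77,820 (under)
June 2026–November 2026: $28,550 + $850 + $20,050 + $3,050 + $760 + $3,410 = $56,670 (under)
July 2026–December 2026: $850 + $20,050 + $3,050 + $760 + $3,410 + $10,200 = $38,320 (under)
0 windows exceed the threshold.

0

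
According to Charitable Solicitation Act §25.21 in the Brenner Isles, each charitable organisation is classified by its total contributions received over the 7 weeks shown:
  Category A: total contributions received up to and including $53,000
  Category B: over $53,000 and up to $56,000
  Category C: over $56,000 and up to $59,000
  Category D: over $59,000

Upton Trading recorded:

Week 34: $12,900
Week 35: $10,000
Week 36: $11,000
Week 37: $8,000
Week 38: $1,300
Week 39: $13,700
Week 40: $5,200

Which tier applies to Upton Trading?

Category D

Total contributions received: $12,900 + $10,000 + $11,000 + $8,000 + $1,300 + $13,700 + $5,200 = $62,100.
$62,100 > $59,000, so Category D applies.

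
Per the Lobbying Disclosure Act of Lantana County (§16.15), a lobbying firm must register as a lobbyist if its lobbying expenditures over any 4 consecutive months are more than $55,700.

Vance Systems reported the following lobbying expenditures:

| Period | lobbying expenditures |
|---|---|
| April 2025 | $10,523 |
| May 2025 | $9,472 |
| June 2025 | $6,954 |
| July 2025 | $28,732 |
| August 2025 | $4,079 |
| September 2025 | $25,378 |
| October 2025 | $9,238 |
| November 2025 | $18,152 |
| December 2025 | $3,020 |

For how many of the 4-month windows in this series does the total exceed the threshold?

April 2025–July 2025: $10,523 + $9,472 + $6,954 + $28,732 = $55,681 (under)
May 2025–August 2025: $9,472 + $6,954 + $28,732 + $4,079 = $49,237 (under)
June 2025–September 2025: $6,954 + $28,732 + $4,079 + $25,378 = $65,143 (over)
July 2025–October 2025: $28,732 + $4,079 + $25,378 + $9,238 = $67,427 (over)
August 2025–November 2025: $4,079 + $25,378 + $9,238 + $18,152 = $56,847 (over)
September 2025–December 2025: $25,378 + $9,238 + $18,152 + $3,020 = $55,788 (over)
4 windows exceed the threshold.

4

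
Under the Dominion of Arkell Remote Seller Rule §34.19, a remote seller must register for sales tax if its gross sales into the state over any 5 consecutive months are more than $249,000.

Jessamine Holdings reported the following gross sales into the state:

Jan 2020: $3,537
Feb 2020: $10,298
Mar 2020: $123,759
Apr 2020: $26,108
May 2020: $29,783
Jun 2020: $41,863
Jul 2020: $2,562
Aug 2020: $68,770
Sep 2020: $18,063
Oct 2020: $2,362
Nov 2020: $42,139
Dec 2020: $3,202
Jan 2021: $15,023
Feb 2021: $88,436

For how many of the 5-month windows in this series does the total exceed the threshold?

Jan 2020–May 2020: $3,537 + $10,298 + $123,759 + $26,108 + $29,783 = $193,485 (under)
Feb 2020–Jun 2020: $10,298 + $123,759 + $26,108 + $29,783 + $41,863 = $231,811 (under)
Mar 2020–Jul 2020: $123,759 + $26,108 + $29,783 + $41,863 + $2,562 = $224,075 (under)
Apr 2020–Aug 2020: $26,108 + $29,783 + $41,863 + $2,562 + $68,770 = $169,086 (under)
May 2020–Sep 2020: $29,783 + $41,863 + $2,562 + $68,770 + $18,063 = $161,041 (under)
Jun 2020–Oct 2020: $41,863 + $2,562 + $68,770 + $18,063 + $2,362 = $133,620 (under)
Jul 2020–Nov 2020: $2,562 + $68,770 + $18,063 + $2,362 + $42,139 = $133,896 (under)
Aug 2020–Dec 2020: $68,770 + $18,063 + $2,362 + $42,139 + $3,202 = $134,536 (under)
Sep 2020–Jan 2021: $18,063 + $2,362 + $42,139 + $3,202 + $15,023 = $80,789 (under)
Oct 2020–Feb 2021: $2,362 + $42,139 + $3,202 + $15,023 + $88,436 = $151,162 (under)
0 windows exceed the threshold.

0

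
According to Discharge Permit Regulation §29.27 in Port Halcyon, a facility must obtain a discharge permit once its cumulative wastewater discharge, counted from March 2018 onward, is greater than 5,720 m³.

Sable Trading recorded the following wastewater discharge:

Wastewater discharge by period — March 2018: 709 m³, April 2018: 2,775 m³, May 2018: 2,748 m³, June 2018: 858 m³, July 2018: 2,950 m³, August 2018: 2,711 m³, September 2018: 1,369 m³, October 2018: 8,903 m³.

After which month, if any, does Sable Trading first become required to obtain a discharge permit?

Through March 2018: 709 m³
Through April 2018: 3,484 m³
Through May 2018: 6,232 m³ ← exceeds threshold

May 2018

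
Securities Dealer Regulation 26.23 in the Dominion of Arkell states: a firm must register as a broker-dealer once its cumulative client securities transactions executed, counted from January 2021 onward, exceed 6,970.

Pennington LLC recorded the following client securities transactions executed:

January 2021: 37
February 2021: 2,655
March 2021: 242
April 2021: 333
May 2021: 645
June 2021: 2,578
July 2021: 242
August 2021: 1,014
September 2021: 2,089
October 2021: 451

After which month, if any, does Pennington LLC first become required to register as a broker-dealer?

August 2021

Through January 2021: 37
Through February 2021: 2,692
Through March 2021: 2,934
Through April 2021: 3,267
Through May 2021: 3,912
Through June 2021: 6,490
Through July 2021: 6,732
Through August 2021: 7,746 ← exceeds threshold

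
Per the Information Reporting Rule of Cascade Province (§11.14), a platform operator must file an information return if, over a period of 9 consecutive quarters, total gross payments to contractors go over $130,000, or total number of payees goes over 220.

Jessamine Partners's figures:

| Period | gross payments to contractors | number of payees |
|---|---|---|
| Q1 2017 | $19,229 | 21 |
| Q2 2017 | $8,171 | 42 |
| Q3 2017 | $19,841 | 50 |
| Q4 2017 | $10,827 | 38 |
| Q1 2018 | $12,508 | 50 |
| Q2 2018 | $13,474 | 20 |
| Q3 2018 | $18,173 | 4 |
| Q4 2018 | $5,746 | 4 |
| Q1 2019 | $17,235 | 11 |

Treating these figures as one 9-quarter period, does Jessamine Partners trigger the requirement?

Yes

Total gross payments to contractors: $19,229 + $8,171 + $19,841 + $10,827 + $12,508 + $13,474 + $18,173 + $5,746 + $17,235 = $125,204 (≤ $130,000).
Total number of payees: 21 + 42 + 50 + 38 + 50 + 20 + 4 + 4 + 11 = 240 (> 220).
The test is 'or': at least one threshold is exceeded.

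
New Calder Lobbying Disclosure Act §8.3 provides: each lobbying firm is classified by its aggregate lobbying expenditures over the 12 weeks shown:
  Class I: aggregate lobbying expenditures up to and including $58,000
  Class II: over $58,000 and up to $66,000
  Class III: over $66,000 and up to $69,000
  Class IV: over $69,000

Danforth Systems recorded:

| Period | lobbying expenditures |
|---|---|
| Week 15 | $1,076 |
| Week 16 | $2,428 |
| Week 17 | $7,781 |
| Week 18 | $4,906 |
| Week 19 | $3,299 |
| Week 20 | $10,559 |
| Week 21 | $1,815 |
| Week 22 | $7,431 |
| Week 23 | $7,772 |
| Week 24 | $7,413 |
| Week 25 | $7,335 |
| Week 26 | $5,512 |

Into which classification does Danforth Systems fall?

Class III

Aggregate lobbying expenditures: $1,076 + $2,428 + $7,781 + $4,906 + $3,299 + $10,559 + $1,815 + $7,431 + $7,772 + $7,413 + $7,335 + $5,512 = $67,327.
$66,000 < $67,327 ≤ $69,000, so Class III applies.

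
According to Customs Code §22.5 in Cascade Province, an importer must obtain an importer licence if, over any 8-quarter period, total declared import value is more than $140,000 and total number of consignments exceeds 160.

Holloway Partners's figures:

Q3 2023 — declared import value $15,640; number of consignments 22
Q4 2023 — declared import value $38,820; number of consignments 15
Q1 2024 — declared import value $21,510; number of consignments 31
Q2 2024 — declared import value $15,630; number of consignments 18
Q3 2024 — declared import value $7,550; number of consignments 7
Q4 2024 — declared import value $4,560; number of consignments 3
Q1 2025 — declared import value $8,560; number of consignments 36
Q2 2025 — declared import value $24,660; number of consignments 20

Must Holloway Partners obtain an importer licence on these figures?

No

Total declared import value: $15,640 + $38,820 + $21,510 + $15,630 + $7,550 + $4,560 + $8,560 + $24,660 = $136,930 (≤ $140,000).
Total number of consignments: 22 + 15 + 31 + 18 + 7 + 3 + 36 + 20 = 152 (≤ 160).
The test is 'and': the rule requires both, and at least one is not exceeded.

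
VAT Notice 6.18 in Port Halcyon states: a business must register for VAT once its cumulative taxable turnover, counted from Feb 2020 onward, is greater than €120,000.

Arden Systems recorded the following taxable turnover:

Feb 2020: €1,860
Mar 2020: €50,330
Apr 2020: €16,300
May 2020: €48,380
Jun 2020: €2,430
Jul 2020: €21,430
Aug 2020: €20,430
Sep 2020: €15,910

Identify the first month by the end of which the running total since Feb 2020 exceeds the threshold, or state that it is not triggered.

Jul 2020

Through Feb 2020: €1,860
Through Mar 2020: €52,190
Through Apr 2020: €68,490
Through May 2020: €116,870
Through Jun 2020: €119,300
Through Jul 2020: €140,730 ← exceeds threshold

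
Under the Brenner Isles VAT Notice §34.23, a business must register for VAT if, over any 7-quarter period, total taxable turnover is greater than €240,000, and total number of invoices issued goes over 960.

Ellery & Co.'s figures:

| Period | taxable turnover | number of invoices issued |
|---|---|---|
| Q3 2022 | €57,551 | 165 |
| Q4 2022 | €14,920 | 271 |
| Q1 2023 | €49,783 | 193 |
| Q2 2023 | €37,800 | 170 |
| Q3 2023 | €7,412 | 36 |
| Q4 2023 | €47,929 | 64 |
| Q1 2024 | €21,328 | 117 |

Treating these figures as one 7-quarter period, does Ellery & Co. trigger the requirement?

No

Total taxable turnover: €57,551 + €14,920 + €49,783 + €37,800 + €7,412 + €47,929 + €21,328 = €236,723 (≤ €240,000).
Total number of invoices issued: 165 + 271 + 193 + 170 + 36 + 64 + 117 = 1,016 (> 960).
The test is 'and': the rule requires both, and at least one is not exceeded.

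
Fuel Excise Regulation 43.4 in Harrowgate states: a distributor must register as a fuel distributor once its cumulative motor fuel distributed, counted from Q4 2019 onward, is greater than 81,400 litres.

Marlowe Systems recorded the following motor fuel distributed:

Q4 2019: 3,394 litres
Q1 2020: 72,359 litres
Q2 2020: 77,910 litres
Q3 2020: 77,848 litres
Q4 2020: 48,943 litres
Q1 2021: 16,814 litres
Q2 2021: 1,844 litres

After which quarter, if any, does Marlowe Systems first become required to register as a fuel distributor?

Q2 2020

Through Q4 2019: 3,394 litres
Through Q1 2020: 75,753 litres
Through Q2 2020: 153,663 litres ← exceeds threshold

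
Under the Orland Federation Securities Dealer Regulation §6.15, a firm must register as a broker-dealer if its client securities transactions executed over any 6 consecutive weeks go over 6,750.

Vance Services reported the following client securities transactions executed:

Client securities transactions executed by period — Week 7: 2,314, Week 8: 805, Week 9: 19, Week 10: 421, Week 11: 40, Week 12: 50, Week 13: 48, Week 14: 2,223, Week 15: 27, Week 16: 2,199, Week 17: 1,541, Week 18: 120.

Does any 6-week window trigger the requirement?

No

Week 7–Week 12: 2,314 + 805 + 19 + 421 + 40 + 50 = 3,649 (under)
Week 8–Week 13: 805 + 19 + 421 + 40 + 50 + 48 = 1,383 (under)
Week 9–Week 14: 19 + 421 + 40 + 50 + 48 + 2,223 = 2,801 (under)
Week 10–Week 15: 421 + 40 + 50 + 48 + 2,223 + 27 = 2,809 (under)
Week 11–Week 16: 40 + 50 + 48 + 2,223 + 27 + 2,199 = 4,587 (under)
Week 12–Week 17: 50 + 48 + 2,223 + 27 + 2,199 + 1,541 = 6,088 (under)
Week 13–Week 18: 48 + 2,223 + 27 + 2,199 + 1,541 + 120 = 6,158 (under)
No window exceeds 6,750.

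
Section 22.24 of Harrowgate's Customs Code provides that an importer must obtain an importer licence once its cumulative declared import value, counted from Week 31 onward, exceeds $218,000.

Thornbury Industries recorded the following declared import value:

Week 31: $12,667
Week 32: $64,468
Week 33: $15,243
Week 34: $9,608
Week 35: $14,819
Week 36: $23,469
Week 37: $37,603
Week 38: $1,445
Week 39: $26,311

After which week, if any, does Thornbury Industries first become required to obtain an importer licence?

Through Week 31: $12,667
Through Week 32: $77,135
Through Week 33: $92,378
Through Week 34: $101,986
Through Week 35: $116,805
Through Week 36: $140,274
Through Week 37: $177,877
Through Week 38: $179,322
Through Week 39: $205,633
Final cumulative total $205,633 ≤ $218,000; the threshold is never exceeded.

Not triggered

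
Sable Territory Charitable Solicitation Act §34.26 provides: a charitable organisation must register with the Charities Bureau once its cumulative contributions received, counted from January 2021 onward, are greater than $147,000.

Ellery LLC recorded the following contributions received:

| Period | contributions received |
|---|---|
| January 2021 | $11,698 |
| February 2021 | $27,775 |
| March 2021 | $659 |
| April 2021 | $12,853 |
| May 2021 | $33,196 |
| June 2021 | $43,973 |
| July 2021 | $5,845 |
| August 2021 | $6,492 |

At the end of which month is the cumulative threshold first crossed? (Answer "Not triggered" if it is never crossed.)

Through January 2021: $11,698
Through February 2021: $39,473
Through March 2021: $40,132
Through April 2021: $52,985
Through May 2021: $86,181
Through June 2021: $130,154
Through July 2021: $135,999
Through August 2021: $142,491
Final cumulative total $142,491 ≤ $147,000; the threshold is never exceeded.

Not triggered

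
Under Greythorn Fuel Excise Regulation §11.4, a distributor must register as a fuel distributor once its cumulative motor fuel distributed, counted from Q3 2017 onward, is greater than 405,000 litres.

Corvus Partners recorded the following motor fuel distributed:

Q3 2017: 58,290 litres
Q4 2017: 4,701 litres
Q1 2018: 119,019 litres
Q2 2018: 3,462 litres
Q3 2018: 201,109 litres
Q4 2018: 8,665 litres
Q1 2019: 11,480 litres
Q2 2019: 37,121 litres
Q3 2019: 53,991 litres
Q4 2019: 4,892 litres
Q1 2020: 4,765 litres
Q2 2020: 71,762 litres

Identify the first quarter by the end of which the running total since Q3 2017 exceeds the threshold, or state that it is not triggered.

Through Q3 2017: 58,290 litres
Through Q4 2017: 62,991 litres
Through Q1 2018: 182,010 litres
Through Q2 2018: 185,472 litres
Through Q3 2018: 386,581 litres
Through Q4 2018: 395,246 litres
Through Q1 2019: 406,726 litres ← exceeds threshold

Q1 2019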